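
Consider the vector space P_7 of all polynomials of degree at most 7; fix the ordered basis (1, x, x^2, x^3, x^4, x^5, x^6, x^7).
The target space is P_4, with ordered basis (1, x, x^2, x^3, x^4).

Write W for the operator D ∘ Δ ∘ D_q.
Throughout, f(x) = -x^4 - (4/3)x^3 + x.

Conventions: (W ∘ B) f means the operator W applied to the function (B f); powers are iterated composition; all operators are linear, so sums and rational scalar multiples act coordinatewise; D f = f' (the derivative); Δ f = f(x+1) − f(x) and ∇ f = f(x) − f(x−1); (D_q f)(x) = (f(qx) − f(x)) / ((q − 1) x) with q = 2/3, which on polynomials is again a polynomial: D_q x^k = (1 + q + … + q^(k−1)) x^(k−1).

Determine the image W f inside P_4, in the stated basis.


the image equals g(x) = -(130/9)x - 347/27

D_q f = -(65/27)x^3 - (76/27)x^2 + 1
Δ D_q f = -(65/9)x^2 - (347/27)x - 47/9
D Δ D_q f = -(130/9)x - 347/27


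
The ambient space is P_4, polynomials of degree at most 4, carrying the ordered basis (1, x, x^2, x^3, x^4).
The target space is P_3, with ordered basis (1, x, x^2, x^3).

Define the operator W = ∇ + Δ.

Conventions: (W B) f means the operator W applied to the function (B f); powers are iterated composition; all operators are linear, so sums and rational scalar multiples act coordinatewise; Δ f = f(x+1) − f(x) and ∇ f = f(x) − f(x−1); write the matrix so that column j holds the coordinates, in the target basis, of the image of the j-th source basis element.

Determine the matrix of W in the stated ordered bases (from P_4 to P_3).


the matrix is [[0, 2, 0, 2, 0]; [0, 0, 4, 0, 8]; [0, 0, 0, 6, 0]; [0, 0, 0, 0, 8]] (rows listed top to bottom)

image of 1: 0
image of x: 2
image of x^2: 4x
image of x^3: 6x^2 + 2
image of x^4: 8x^3 + 8x
each image's coordinates form column j of the matrix


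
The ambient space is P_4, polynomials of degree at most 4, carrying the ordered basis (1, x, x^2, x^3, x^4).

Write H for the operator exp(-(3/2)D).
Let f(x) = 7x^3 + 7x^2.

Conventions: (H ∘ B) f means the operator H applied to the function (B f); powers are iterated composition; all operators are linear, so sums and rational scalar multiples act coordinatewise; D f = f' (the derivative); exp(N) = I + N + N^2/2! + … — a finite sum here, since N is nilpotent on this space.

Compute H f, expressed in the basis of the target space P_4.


order-1 term: -(63/2)x^2 - 21x
order-2 term: (189/4)x + 63/4
order-3 term: -189/8
the series for exp(-(3/2)D) f terminates at order 3
exp(-(3/2)D) f = 7x^3 - (49/2)x^2 + (105/4)x - 63/8

g(x) = 7x^3 - (49/2)x^2 + (105/4)x - 63/8


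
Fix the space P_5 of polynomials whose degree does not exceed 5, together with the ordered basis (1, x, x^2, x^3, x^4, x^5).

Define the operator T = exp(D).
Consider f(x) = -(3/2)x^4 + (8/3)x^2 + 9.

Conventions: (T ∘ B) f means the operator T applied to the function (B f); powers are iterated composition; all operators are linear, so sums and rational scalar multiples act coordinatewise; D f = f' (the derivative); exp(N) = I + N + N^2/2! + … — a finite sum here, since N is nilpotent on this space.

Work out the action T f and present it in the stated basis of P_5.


order-1 term: -6x^3 + (16/3)x
order-2 term: -9x^2 + 8/3
order-3 term: -6x
order-4 term: -3/2
the series for exp(D) f terminates at order 4
exp(D) f = -(3/2)x^4 - 6x^3 - (19/3)x^2 - (2/3)x + 61/6

g(x) = -(3/2)x^4 - 6x^3 - (19/3)x^2 - (2/3)x + 61/6


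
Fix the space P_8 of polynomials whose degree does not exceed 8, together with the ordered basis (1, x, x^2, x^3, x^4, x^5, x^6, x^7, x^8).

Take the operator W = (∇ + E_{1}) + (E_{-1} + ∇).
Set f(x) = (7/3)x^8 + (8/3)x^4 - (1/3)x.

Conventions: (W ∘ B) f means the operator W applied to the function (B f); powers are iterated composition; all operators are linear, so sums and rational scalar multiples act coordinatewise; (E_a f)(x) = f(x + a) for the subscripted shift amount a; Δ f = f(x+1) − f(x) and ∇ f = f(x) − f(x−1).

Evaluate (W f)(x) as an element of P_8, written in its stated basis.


∇ f = (56/3)x^7 - (196/3)x^6 + (392/3)x^5 - (490/3)x^4 + (424/3)x^3 - (244/3)x^2 + (88/3)x - 16/3
E_{1} f = (7/3)x^8 + (56/3)x^7 + (196/3)x^6 + (392/3)x^5 + 166x^4 + (424/3)x^3 + (244/3)x^2 + 29x + 14/3
(∇ + E_{1}) f = (7/3)x^8 + (112/3)x^7 + (784/3)x^5 + (8/3)x^4 + (848/3)x^3 + (175/3)x - 2/3
E_{-1} f = (7/3)x^8 - (56/3)x^7 + (196/3)x^6 - (392/3)x^5 + 166x^4 - (424/3)x^3 + (244/3)x^2 - (89/3)x + 16/3
∇ f = (56/3)x^7 - (196/3)x^6 + (392/3)x^5 - (490/3)x^4 + (424/3)x^3 - (244/3)x^2 + (88/3)x - 16/3
(E_{-1} + ∇) f = (7/3)x^8 + (8/3)x^4 - (1/3)x
((∇ + E_{1}) + (E_{-1} + ∇)) f = (14/3)x^8 + (112/3)x^7 + (784/3)x^5 + (16/3)x^4 + (848/3)x^3 + 58x - 2/3

the result is g(x) = (14/3)x^8 + (112/3)x^7 + (784/3)x^5 + (16/3)x^4 + (848/3)x^3 + 58x - 2/3


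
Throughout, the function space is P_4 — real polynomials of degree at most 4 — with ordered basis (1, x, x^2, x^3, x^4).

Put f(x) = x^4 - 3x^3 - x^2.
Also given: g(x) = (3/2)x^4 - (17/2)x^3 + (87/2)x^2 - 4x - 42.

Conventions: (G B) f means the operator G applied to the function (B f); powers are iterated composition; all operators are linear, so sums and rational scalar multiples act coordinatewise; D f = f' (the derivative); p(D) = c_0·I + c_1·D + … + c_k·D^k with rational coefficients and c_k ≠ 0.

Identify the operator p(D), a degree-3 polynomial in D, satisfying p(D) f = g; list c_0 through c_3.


p(D) = (3/2)·I − D + 3·D^2 + 2·D^3, i.e. c_0 = 3/2, c_1 = -1, c_2 = 3, c_3 = 2

D^0 f = x^4 - 3x^3 - x^2
D^1 f = 4x^3 - 9x^2 - 2x
D^2 f = 12x^2 - 18x - 2
D^3 f = 24x - 18
matching coefficients of g against c_0 f + c_1 Df + … from the top degree down determines the c_i
solution: c_0 = 3/2, c_1 = -1, c_2 = 3, c_3 = 2


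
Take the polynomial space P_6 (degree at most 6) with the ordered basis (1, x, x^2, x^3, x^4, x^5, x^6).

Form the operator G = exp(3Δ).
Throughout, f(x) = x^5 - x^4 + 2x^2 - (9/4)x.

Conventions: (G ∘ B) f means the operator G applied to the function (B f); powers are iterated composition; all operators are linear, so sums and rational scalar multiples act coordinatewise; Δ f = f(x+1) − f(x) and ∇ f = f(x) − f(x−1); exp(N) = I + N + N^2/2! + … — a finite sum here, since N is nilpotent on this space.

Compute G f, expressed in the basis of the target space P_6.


the image equals g(x) = x^5 + 14x^4 + 108x^3 + 500x^2 + (5307/4)x + 6297/4

order-1 term: 15x^4 + 18x^3 + 12x^2 + 15x - 3/4
order-2 term: 90x^3 + 216x^2 + 207x + 90
order-3 term: 270x^2 + 702x + 513
order-4 term: 405x + 729
order-5 term: 243
the series for exp(3Δ) f terminates at order 5
exp(3Δ) f = x^5 + 14x^4 + 108x^3 + 500x^2 + (5307/4)x + 6297/4


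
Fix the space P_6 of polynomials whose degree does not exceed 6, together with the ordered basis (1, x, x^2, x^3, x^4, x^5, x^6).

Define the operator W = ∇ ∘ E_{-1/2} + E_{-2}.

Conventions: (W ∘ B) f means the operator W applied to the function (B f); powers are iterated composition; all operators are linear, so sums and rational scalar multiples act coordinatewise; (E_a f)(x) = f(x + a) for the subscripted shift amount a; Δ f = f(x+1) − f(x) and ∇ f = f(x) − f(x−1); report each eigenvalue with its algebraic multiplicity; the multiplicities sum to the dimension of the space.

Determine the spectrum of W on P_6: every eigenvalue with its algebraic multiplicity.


λ = 1 (multiplicity 7)

image of 1: 1
image of x: x - 1
image of x^2: x^2 - 2x + 2
image of x^3: x^3 - 3x^2 + 6x - 19/4
image of x^4: x^4 - 4x^3 + 12x^2 - 19x + 11
image of x^5: x^5 - 5x^4 + 20x^3 - (95/2)x^2 + 55x - 391/16
image of x^6: x^6 - 6x^5 + 30x^4 - 95x^3 + 165x^2 - (1173/8)x + 421/8
the matrix is upper triangular; its diagonal is (1, 1, 1, 1, 1, 1, 1)
for a triangular matrix the eigenvalues are the diagonal entries, with algebraic multiplicity their repetition count


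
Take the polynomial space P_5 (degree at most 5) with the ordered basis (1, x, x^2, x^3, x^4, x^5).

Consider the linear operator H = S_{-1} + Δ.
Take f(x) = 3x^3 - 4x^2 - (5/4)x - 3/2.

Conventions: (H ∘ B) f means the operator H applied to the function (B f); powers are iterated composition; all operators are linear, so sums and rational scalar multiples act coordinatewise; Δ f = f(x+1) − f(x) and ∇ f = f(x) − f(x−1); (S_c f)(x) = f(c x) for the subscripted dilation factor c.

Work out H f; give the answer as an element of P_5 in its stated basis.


S_{-1} f = -3x^3 - 4x^2 + (5/4)x - 3/2
Δ f = 9x^2 + x - 9/4
(S_{-1} + Δ) f = -3x^3 + 5x^2 + (9/4)x - 15/4

the result is g(x) = -3x^3 + 5x^2 + (9/4)x - 15/4


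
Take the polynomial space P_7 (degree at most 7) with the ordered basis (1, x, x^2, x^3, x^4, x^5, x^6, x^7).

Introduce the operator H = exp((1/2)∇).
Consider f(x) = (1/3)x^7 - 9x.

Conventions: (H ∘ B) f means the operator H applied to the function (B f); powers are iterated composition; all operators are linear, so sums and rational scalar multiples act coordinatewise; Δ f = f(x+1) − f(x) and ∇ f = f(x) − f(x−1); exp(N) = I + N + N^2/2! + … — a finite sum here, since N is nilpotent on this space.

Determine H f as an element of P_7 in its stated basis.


order-1 term: (7/6)x^6 - (7/2)x^5 + (35/6)x^4 - (35/6)x^3 + (7/2)x^2 - (7/6)x - 13/3
order-2 term: (7/4)x^5 - (35/4)x^4 + (245/12)x^3 - (105/4)x^2 + (217/12)x - 21/4
order-3 term: (35/24)x^4 - (35/4)x^3 + (175/8)x^2 - (105/4)x + 301/24
order-4 term: (35/48)x^3 - (35/8)x^2 + (455/48)x - 175/24
order-5 term: (7/32)x^2 - (35/32)x + 35/24
order-6 term: (7/192)x - 7/64
order-7 term: 1/384
the series for exp((1/2)∇) f terminates at order 7
exp((1/2)∇) f = (1/3)x^7 + (7/6)x^6 - (7/4)x^5 - (35/24)x^4 + (105/16)x^3 - (161/32)x^2 - (1903/192)x - 1145/384

the image equals g(x) = (1/3)x^7 + (7/6)x^6 - (7/4)x^5 - (35/24)x^4 + (105/16)x^3 - (161/32)x^2 - (1903/192)x - 1145/384


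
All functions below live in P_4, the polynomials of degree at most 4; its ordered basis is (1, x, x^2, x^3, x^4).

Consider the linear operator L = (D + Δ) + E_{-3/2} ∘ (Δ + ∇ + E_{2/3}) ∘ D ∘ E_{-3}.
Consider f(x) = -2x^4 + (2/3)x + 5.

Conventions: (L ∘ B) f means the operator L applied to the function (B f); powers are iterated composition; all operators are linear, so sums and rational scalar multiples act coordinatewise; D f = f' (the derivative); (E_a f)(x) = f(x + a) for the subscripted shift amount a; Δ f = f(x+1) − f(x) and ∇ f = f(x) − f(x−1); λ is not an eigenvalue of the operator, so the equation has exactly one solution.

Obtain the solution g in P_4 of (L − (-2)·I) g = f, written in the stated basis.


g(x) = -x^4 + 6x^3 - 35x^2 + (223/2)x - 5381/108

write g with unknown coordinates in the stated basis and equate coefficients in (L − (-2)·I) g = f
solving from the highest basis element down gives g = -x^4 + 6x^3 - 35x^2 + (223/2)x - 5381/108
check: L g = -12x^3 + 70x^2 - (667/3)x + 5651/54
so L g − (-2)·g = -2x^4 + (2/3)x + 5 = f ✓


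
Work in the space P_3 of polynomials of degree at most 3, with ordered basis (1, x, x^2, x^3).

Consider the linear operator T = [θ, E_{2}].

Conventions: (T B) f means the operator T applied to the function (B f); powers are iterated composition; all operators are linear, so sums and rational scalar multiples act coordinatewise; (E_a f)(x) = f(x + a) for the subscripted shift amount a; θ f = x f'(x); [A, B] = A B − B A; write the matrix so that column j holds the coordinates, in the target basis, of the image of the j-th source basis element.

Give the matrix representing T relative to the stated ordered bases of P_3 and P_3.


image of 1: 0
image of x: -2
image of x^2: -4x - 8
image of x^3: -6x^2 - 24x - 24
each image's coordinates form column j of the matrix

the matrix is [[0, -2, -8, -24]; [0, 0, -4, -24]; [0, 0, 0, -6]; [0, 0, 0, 0]] (rows listed top to bottom)


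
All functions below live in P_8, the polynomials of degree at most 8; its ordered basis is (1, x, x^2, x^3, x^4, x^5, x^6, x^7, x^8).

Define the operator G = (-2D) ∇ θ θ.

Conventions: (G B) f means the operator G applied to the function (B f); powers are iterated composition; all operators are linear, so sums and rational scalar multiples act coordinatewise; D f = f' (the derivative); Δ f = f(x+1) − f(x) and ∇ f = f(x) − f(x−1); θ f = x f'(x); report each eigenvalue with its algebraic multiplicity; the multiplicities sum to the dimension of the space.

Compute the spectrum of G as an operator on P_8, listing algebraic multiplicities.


image of 1: 0
image of x: 0
image of x^2: -16
image of x^3: -108x + 54
image of x^4: -384x^2 + 384x - 128
image of x^5: -1000x^3 + 1500x^2 - 1000x + 250
image of x^6: -2160x^4 + 4320x^3 - 4320x^2 + 2160x - 432
image of x^7: -4116x^5 + 10290x^4 - 13720x^3 + 10290x^2 - 4116x + 686
image of x^8: -7168x^6 + 21504x^5 - 35840x^4 + 35840x^3 - 21504x^2 + 7168x - 1024
the matrix is upper triangular; its diagonal is (0, 0, 0, 0, 0, 0, 0, 0, 0)
for a triangular matrix the eigenvalues are the diagonal entries, with algebraic multiplicity their repetition count

λ = 0 (multiplicity 9)


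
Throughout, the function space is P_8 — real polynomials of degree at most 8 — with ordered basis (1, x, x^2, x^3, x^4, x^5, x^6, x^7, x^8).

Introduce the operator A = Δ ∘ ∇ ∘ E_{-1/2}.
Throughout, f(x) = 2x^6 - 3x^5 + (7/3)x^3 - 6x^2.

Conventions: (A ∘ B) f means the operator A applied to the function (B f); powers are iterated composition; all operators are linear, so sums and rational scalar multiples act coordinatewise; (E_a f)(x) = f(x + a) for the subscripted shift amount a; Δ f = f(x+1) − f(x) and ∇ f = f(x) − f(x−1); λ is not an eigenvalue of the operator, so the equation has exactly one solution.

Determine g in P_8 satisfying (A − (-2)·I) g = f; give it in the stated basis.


g(x) = x^6 - (3/2)x^5 - 15x^4 + (277/6)x^3 + 27x^2 - (749/4)x + 1095/16

write g with unknown coordinates in the stated basis and equate coefficients in (A − (-2)·I) g = f
solving from the highest basis element down gives g = x^6 - (3/2)x^5 - 15x^4 + (277/6)x^3 + 27x^2 - (749/4)x + 1095/16
check: A g = 30x^4 - 90x^3 - 60x^2 + (749/2)x - 1095/8
so A g − (-2)·g = 2x^6 - 3x^5 + (7/3)x^3 - 6x^2 = f ✓


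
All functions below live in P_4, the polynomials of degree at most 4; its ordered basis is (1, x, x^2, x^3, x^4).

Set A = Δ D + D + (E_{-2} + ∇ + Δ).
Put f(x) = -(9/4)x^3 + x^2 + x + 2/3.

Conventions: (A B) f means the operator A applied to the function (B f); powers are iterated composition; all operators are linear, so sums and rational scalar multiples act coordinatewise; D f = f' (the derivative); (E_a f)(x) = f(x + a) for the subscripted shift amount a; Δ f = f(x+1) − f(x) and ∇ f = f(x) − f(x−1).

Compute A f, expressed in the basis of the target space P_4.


D f = -(27/4)x^2 + 2x + 1
Δ D f = -(27/2)x - 19/4
D f = -(27/4)x^2 + 2x + 1
E_{-2} f = -(9/4)x^3 + (29/2)x^2 - 30x + 62/3
∇ f = -(27/4)x^2 + (35/4)x - 9/4
Δ f = -(27/4)x^2 - (19/4)x - 1/4
(E_{-2} + ∇ + Δ) f = -(9/4)x^3 + x^2 - 26x + 109/6
(Δ D + D + (E_{-2} + ∇ + Δ)) f = -(9/4)x^3 - (23/4)x^2 - (75/2)x + 173/12

the image equals g(x) = -(9/4)x^3 - (23/4)x^2 - (75/2)x + 173/12


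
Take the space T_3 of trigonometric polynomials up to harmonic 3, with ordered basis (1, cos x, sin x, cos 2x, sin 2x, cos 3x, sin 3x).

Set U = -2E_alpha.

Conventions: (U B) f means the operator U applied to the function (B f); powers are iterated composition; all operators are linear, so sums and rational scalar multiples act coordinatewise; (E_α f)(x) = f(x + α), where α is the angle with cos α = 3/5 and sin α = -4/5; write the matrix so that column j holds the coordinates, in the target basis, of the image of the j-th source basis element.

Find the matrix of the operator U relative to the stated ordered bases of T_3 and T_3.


image of 1: -2
image of cos x: -(6/5)cos x - (8/5)sin x
image of sin x: (8/5)cos x - (6/5)sin x
image of cos 2x: (14/25)cos 2x - (48/25)sin 2x
image of sin 2x: (48/25)cos 2x + (14/25)sin 2x
image of cos 3x: (234/125)cos 3x - (88/125)sin 3x
image of sin 3x: (88/125)cos 3x + (234/125)sin 3x
each image's coordinates form column j of the matrix

the matrix is [[-2, 0, 0, 0, 0, 0, 0]; [0, -6/5, 8/5, 0, 0, 0, 0]; [0, -8/5, -6/5, 0, 0, 0, 0]; [0, 0, 0, 14/25, 48/25, 0, 0]; [0, 0, 0, -48/25, 14/25, 0, 0]; [0, 0, 0, 0, 0, 234/125, 88/125]; [0, 0, 0, 0, 0, -88/125, 234/125]] (rows listed top to bottom)


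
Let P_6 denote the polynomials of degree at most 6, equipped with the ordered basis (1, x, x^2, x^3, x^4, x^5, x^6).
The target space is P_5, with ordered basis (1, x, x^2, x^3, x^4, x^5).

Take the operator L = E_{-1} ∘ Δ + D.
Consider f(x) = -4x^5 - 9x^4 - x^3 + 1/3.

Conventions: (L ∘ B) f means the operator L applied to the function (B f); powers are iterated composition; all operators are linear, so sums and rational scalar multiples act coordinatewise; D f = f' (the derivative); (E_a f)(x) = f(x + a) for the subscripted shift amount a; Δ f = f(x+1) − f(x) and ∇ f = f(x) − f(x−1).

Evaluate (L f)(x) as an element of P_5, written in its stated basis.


Δ f = -20x^4 - 76x^3 - 97x^2 - 59x - 14
E_{-1} Δ f = -20x^4 + 4x^3 + 11x^2 - 13x + 4
D f = -20x^4 - 36x^3 - 3x^2
(E_{-1} ∘ Δ + D) f = -40x^4 - 32x^3 + 8x^2 - 13x + 4

g(x) = -40x^4 - 32x^3 + 8x^2 - 13x + 4


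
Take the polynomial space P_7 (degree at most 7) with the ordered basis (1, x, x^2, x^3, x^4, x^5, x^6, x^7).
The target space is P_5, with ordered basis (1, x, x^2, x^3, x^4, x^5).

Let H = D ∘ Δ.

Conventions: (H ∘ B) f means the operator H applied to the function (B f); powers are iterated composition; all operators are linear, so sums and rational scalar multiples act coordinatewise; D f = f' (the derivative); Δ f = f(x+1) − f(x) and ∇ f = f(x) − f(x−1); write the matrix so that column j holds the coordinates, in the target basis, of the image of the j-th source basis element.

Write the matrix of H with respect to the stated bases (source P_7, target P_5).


the matrix is [[0, 0, 2, 3, 4, 5, 6, 7]; [0, 0, 0, 6, 12, 20, 30, 42]; [0, 0, 0, 0, 12, 30, 60, 105]; [0, 0, 0, 0, 0, 20, 60, 140]; [0, 0, 0, 0, 0, 0, 30, 105]; [0, 0, 0, 0, 0, 0, 0, 42]] (rows listed top to bottom)

image of 1: 0
image of x: 0
image of x^2: 2
image of x^3: 6x + 3
image of x^4: 12x^2 + 12x + 4
image of x^5: 20x^3 + 30x^2 + 20x + 5
image of x^6: 30x^4 + 60x^3 + 60x^2 + 30x + 6
image of x^7: 42x^5 + 105x^4 + 140x^3 + 105x^2 + 42x + 7
each image's coordinates form column j of the matrix


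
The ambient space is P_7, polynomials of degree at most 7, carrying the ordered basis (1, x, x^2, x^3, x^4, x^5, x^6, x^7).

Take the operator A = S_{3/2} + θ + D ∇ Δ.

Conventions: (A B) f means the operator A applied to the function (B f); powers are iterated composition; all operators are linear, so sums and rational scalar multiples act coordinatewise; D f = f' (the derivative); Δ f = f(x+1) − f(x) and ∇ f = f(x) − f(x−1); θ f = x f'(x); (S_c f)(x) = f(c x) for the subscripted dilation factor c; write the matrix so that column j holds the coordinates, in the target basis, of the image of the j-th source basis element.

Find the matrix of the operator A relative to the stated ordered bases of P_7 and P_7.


the matrix is [[1, 0, 0, 6, 0, 10, 0, 14]; [0, 5/2, 0, 0, 24, 0, 60, 0]; [0, 0, 17/4, 0, 0, 60, 0, 210]; [0, 0, 0, 51/8, 0, 0, 120, 0]; [0, 0, 0, 0, 145/16, 0, 0, 210]; [0, 0, 0, 0, 0, 403/32, 0, 0]; [0, 0, 0, 0, 0, 0, 1113/64, 0]; [0, 0, 0, 0, 0, 0, 0, 3083/128]] (rows listed top to bottom)

image of 1: 1
image of x: (5/2)x
image of x^2: (17/4)x^2
image of x^3: (51/8)x^3 + 6
image of x^4: (145/16)x^4 + 24x
image of x^5: (403/32)x^5 + 60x^2 + 10
image of x^6: (1113/64)x^6 + 120x^3 + 60x
image of x^7: (3083/128)x^7 + 210x^4 + 210x^2 + 14
each image's coordinates form column j of the matrix


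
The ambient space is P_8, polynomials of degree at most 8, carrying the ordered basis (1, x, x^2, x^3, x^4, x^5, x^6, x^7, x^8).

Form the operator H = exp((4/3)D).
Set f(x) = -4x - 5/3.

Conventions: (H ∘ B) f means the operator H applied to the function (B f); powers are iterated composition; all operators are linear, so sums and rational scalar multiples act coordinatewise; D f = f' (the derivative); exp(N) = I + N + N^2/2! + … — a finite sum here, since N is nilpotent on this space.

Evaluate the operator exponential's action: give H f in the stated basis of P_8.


order-1 term: -16/3
the series for exp((4/3)D) f terminates at order 1
exp((4/3)D) f = -4x - 7

g(x) = -4x - 7


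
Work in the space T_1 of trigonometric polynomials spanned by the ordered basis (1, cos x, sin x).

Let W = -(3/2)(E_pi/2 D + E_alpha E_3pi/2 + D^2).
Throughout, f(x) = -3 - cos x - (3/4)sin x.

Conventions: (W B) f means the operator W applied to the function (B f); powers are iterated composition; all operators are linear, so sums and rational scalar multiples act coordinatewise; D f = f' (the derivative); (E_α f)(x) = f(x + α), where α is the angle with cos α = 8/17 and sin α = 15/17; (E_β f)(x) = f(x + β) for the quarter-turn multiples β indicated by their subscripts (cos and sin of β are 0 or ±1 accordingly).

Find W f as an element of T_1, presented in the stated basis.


D f = -(3/4)cos x + sin x
E_pi/2 D f = cos x + (3/4)sin x
E_3pi/2 f = -3 + (3/4)cos x - sin x
E_alpha E_3pi/2 f = -3 - (9/17)cos x - (77/68)sin x
D f = -(3/4)cos x + sin x
D D f = cos x + (3/4)sin x
(E_pi/2 D + E_alpha E_3pi/2 + D^2) f = -3 + (25/17)cos x + (25/68)sin x
(-(3/2)(E_pi/2 D + E_alpha E_3pi/2 + D^2)) f = 9/2 - (75/34)cos x - (75/136)sin x

the image equals g(x) = 9/2 - (75/34)cos x - (75/136)sin x


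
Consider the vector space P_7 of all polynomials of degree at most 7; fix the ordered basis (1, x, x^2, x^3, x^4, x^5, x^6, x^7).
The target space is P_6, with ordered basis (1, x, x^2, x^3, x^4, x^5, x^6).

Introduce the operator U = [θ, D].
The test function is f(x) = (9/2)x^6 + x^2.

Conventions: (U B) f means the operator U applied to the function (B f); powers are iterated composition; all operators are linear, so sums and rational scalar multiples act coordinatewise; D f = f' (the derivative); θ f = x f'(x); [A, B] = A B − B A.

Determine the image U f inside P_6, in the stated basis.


the result is g(x) = -27x^5 - 2x

D f = 27x^5 + 2x
θ D f = 135x^5 + 2x
θ f = 27x^6 + 2x^2
D θ f = 162x^5 + 4x
[θ, D] f = -27x^5 - 2x


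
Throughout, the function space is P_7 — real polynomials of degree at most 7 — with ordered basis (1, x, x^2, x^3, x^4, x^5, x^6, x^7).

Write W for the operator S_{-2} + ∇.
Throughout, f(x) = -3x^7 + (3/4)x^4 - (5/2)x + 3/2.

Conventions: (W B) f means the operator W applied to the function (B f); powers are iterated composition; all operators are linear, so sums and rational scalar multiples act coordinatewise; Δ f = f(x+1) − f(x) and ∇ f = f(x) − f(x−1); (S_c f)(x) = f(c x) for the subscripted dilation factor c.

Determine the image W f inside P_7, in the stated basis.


S_{-2} f = 384x^7 + 12x^4 + 5x + 3/2
∇ f = -21x^6 + 63x^5 - 105x^4 + 108x^3 - (135/2)x^2 + 24x - 25/4
(S_{-2} + ∇) f = 384x^7 - 21x^6 + 63x^5 - 93x^4 + 108x^3 - (135/2)x^2 + 29x - 19/4

the image equals g(x) = 384x^7 - 21x^6 + 63x^5 - 93x^4 + 108x^3 - (135/2)x^2 + 29x - 19/4


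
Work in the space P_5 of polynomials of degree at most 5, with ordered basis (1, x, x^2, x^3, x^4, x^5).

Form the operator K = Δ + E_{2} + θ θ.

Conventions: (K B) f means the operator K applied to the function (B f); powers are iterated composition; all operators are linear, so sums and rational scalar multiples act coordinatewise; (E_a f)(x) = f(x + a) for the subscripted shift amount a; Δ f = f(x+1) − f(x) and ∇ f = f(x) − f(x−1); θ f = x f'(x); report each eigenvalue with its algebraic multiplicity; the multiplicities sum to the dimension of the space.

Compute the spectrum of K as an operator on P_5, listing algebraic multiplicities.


λ = 1 (multiplicity 1), λ = 2 (multiplicity 1), λ = 5 (multiplicity 1), λ = 10 (multiplicity 1), λ = 17 (multiplicity 1), λ = 26 (multiplicity 1)

image of 1: 1
image of x: 2x + 3
image of x^2: 5x^2 + 6x + 5
image of x^3: 10x^3 + 9x^2 + 15x + 9
image of x^4: 17x^4 + 12x^3 + 30x^2 + 36x + 17
image of x^5: 26x^5 + 15x^4 + 50x^3 + 90x^2 + 85x + 33
the matrix is upper triangular; its diagonal is (1, 2, 5, 10, 17, 26)
for a triangular matrix the eigenvalues are the diagonal entries, with algebraic multiplicity their repetition count


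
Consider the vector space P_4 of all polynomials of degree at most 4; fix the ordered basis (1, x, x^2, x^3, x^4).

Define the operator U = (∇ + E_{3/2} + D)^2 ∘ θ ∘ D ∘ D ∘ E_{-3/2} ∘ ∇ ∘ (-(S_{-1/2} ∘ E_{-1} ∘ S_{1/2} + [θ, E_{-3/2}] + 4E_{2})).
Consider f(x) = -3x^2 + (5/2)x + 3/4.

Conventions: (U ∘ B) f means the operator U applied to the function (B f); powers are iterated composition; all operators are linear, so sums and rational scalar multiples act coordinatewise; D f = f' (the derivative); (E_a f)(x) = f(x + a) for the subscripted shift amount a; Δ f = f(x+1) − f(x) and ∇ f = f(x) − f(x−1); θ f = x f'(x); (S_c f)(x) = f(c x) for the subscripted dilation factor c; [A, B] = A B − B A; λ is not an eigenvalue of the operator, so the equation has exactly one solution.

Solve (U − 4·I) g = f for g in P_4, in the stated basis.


write g with unknown coordinates in the stated basis and equate coefficients in (U − 4·I) g = f
solving from the highest basis element down gives g = (3/4)x^2 - (5/8)x - 3/16
check: U g = 0
so U g − 4·g = -3x^2 + (5/2)x + 3/4 = f ✓

the image equals g(x) = (3/4)x^2 - (5/8)x - 3/16


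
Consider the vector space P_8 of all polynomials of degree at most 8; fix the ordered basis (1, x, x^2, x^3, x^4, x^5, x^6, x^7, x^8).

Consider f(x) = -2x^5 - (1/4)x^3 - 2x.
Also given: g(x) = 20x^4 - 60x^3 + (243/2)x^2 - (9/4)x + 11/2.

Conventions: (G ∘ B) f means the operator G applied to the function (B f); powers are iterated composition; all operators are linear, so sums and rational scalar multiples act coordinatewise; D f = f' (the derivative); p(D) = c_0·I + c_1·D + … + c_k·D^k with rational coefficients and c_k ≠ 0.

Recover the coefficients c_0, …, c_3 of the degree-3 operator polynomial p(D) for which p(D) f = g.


D^0 f = -2x^5 - (1/4)x^3 - 2x
D^1 f = -10x^4 - (3/4)x^2 - 2
D^2 f = -40x^3 - (3/2)x
D^3 f = -120x^2 - 3/2
matching coefficients of g against c_0 f + c_1 Df + … from the top degree down determines the c_i
solution: c_0 = 0, c_1 = -2, c_2 = 3/2, c_3 = -1

c_0 = 0, c_1 = -2, c_2 = 3/2, c_3 = -1


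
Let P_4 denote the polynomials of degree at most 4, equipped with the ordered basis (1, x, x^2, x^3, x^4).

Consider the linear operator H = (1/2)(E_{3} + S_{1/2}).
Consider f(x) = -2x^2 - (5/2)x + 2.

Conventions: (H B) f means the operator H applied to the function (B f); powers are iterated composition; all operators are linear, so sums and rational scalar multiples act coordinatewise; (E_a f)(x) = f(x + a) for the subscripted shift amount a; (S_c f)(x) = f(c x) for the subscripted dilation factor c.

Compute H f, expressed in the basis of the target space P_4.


the result is g(x) = -(5/4)x^2 - (63/8)x - 43/4

E_{3} f = -2x^2 - (29/2)x - 47/2
S_{1/2} f = -(1/2)x^2 - (5/4)x + 2
(E_{3} + S_{1/2}) f = -(5/2)x^2 - (63/4)x - 43/2
((1/2)(E_{3} + S_{1/2})) f = -(5/4)x^2 - (63/8)x - 43/4


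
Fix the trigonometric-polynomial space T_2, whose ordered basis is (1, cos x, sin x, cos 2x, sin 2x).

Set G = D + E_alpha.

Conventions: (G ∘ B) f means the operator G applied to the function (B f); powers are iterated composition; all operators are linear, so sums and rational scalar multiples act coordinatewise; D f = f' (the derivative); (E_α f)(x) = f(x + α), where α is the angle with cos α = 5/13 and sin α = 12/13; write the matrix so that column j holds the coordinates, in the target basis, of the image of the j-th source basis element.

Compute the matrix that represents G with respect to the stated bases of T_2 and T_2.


the matrix is [[1, 0, 0, 0, 0]; [0, 5/13, 25/13, 0, 0]; [0, -25/13, 5/13, 0, 0]; [0, 0, 0, -119/169, 458/169]; [0, 0, 0, -458/169, -119/169]] (rows listed top to bottom)

image of 1: 1
image of cos x: (5/13)cos x - (25/13)sin x
image of sin x: (25/13)cos x + (5/13)sin x
image of cos 2x: -(119/169)cos 2x - (458/169)sin 2x
image of sin 2x: (458/169)cos 2x - (119/169)sin 2x
each image's coordinates form column j of the matrix


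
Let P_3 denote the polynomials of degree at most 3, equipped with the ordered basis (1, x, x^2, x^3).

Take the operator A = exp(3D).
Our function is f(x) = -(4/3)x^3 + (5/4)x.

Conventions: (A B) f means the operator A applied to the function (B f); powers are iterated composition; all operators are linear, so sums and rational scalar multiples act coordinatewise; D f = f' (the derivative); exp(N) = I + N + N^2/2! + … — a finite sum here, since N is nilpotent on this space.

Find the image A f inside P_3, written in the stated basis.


order-1 term: -12x^2 + 15/4
order-2 term: -36x
order-3 term: -36
the series for exp(3D) f terminates at order 3
exp(3D) f = -(4/3)x^3 - 12x^2 - (139/4)x - 129/4

the result is g(x) = -(4/3)x^3 - 12x^2 - (139/4)x - 129/4


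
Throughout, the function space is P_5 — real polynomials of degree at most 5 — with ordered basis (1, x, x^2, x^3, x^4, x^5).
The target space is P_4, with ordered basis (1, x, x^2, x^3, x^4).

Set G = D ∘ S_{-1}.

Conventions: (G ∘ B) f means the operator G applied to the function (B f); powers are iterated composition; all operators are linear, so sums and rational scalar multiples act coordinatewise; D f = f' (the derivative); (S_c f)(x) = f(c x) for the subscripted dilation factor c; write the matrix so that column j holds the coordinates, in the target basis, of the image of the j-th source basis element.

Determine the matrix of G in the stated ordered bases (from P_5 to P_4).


image of 1: 0
image of x: -1
image of x^2: 2x
image of x^3: -3x^2
image of x^4: 4x^3
image of x^5: -5x^4
each image's coordinates form column j of the matrix

the matrix is [[0, -1, 0, 0, 0, 0]; [0, 0, 2, 0, 0, 0]; [0, 0, 0, -3, 0, 0]; [0, 0, 0, 0, 4, 0]; [0, 0, 0, 0, 0, -5]] (rows listed top to bottom)


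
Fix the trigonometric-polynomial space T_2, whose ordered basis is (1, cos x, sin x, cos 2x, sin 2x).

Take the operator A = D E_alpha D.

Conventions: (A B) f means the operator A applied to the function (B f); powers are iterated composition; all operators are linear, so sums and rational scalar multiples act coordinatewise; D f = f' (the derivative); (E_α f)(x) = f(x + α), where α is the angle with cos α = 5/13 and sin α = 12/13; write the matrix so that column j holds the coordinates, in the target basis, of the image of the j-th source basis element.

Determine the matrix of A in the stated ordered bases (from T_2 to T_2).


the matrix is [[0, 0, 0, 0, 0]; [0, -5/13, -12/13, 0, 0]; [0, 12/13, -5/13, 0, 0]; [0, 0, 0, 476/169, -480/169]; [0, 0, 0, 480/169, 476/169]] (rows listed top to bottom)

image of 1: 0
image of cos x: -(5/13)cos x + (12/13)sin x
image of sin x: -(12/13)cos x - (5/13)sin x
image of cos 2x: (476/169)cos 2x + (480/169)sin 2x
image of sin 2x: -(480/169)cos 2x + (476/169)sin 2x
each image's coordinates form column j of the matrix


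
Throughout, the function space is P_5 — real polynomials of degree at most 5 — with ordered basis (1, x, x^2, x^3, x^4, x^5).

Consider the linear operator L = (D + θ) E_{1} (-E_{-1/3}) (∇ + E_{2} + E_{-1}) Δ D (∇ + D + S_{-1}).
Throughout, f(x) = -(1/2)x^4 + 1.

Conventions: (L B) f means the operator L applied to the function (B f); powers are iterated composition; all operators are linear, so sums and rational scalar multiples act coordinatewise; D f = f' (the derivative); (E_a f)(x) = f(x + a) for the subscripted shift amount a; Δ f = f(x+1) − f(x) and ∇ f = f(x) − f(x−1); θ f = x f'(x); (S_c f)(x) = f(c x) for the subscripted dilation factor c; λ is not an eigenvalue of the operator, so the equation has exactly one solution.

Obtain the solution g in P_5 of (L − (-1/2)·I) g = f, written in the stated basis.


the image equals g(x) = -x^4 - 96x^2 - 496x - 398

write g with unknown coordinates in the stated basis and equate coefficients in (L − (-1/2)·I) g = f
solving from the highest basis element down gives g = -x^4 - 96x^2 - 496x - 398
check: L g = 48x^2 + 248x + 200
so L g − (-1/2)·g = -(1/2)x^4 + 1 = f ✓


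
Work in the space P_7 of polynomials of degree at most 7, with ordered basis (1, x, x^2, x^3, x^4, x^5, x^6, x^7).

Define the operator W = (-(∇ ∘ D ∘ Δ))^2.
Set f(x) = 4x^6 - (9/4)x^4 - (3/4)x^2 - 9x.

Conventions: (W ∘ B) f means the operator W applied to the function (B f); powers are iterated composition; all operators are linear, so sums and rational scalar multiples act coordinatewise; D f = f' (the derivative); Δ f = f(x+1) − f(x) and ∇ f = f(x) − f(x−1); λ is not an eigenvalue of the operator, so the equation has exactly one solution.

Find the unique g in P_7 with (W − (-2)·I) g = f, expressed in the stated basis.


write g with unknown coordinates in the stated basis and equate coefficients in (W − (-2)·I) g = f
solving from the highest basis element down gives g = 2x^6 - (9/8)x^4 - (3/8)x^2 - (9/2)x - 720
check: W g = 1440
so W g − (-2)·g = 4x^6 - (9/4)x^4 - (3/4)x^2 - 9x = f ✓

the result is g(x) = 2x^6 - (9/8)x^4 - (3/8)x^2 - (9/2)x - 720


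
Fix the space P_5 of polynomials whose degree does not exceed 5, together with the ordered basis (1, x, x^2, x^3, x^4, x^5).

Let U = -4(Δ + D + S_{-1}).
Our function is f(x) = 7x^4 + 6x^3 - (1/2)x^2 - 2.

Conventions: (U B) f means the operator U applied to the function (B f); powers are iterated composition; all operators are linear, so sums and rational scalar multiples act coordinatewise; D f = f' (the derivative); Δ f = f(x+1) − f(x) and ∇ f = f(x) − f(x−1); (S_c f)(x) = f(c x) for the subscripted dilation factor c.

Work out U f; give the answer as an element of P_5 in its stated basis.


Δ f = 28x^3 + 60x^2 + 45x + 25/2
D f = 28x^3 + 18x^2 - x
S_{-1} f = 7x^4 - 6x^3 - (1/2)x^2 - 2
(Δ + D + S_{-1}) f = 7x^4 + 50x^3 + (155/2)x^2 + 44x + 21/2
(-4(Δ + D + S_{-1})) f = -28x^4 - 200x^3 - 310x^2 - 176x - 42

the image equals g(x) = -28x^4 - 200x^3 - 310x^2 - 176x - 42


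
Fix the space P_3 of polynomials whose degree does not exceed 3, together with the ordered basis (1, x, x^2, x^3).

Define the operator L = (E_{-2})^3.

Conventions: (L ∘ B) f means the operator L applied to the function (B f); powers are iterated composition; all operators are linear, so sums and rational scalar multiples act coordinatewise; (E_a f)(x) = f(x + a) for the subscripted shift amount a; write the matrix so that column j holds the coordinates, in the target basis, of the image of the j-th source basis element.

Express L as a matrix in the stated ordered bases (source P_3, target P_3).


image of 1: 1
image of x: x - 6
image of x^2: x^2 - 12x + 36
image of x^3: x^3 - 18x^2 + 108x - 216
each image's coordinates form column j of the matrix

the matrix is [[1, -6, 36, -216]; [0, 1, -12, 108]; [0, 0, 1, -18]; [0, 0, 0, 1]] (rows listed top to bottom)


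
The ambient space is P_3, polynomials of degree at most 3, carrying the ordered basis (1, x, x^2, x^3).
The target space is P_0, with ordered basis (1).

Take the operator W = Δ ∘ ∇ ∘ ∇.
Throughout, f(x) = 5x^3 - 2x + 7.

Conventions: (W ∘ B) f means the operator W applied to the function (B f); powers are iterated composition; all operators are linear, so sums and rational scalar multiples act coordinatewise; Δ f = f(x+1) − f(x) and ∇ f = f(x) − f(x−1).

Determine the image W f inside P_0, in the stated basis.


g(x) = 30

∇ f = 15x^2 - 15x + 3
∇ ∇ f = 30x - 30
Δ ∇ ∇ f = 30


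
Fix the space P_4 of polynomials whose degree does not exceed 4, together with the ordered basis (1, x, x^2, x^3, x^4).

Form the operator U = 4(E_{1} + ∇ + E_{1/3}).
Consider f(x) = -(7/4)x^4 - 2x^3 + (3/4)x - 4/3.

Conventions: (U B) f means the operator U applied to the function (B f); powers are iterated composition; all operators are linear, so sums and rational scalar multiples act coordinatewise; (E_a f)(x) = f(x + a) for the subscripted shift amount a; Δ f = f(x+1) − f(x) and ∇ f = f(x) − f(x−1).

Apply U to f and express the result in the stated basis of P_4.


the result is g(x) = -14x^4 - (244/3)x^3 - (182/3)x^2 - (1450/27)x - 1624/81

E_{1} f = -(7/4)x^4 - 9x^3 - (33/2)x^2 - (49/4)x - 13/3
∇ f = -7x^3 + (9/2)x^2 - x + 1/2
E_{1/3} f = -(7/4)x^4 - (13/3)x^3 - (19/6)x^2 - (19/108)x - 191/162
(E_{1} + ∇ + E_{1/3}) f = -(7/2)x^4 - (61/3)x^3 - (91/6)x^2 - (725/54)x - 406/81
(4(E_{1} + ∇ + E_{1/3})) f = -14x^4 - (244/3)x^3 - (182/3)x^2 - (1450/27)x - 1624/81


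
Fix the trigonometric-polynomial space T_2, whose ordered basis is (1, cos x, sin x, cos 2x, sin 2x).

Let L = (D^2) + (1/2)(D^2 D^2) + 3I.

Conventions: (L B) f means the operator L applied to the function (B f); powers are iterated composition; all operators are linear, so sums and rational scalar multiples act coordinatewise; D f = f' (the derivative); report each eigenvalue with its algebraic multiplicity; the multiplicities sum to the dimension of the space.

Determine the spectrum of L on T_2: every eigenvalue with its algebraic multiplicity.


λ = 5/2 (multiplicity 2), λ = 3 (multiplicity 1), λ = 7 (multiplicity 2)

image of 1: 3
image of cos x: (5/2)cos x
image of sin x: (5/2)sin x
image of cos 2x: 7cos 2x
image of sin 2x: 7sin 2x
the matrix is diagonal; its diagonal is (3, 5/2, 5/2, 7, 7)
for a triangular matrix the eigenvalues are the diagonal entries, with algebraic multiplicity their repetition count


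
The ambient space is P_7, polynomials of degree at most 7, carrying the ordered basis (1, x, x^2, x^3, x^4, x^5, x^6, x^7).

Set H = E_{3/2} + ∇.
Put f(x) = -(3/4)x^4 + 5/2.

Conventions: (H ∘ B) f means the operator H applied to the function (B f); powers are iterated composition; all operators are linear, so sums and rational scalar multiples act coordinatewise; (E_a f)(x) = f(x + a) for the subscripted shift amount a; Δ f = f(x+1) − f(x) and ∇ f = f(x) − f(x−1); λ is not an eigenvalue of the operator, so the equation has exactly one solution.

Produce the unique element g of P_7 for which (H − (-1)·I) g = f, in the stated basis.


write g with unknown coordinates in the stated basis and equate coefficients in (H − (-1)·I) g = f
solving from the highest basis element down gives g = -(3/8)x^4 + (15/8)x^3 - (45/8)x^2 + (885/64)x - 1015/64
check: H g = -(3/8)x^4 - (15/8)x^3 + (45/8)x^2 - (885/64)x + 1175/64
so H g − (-1)·g = -(3/4)x^4 + 5/2 = f ✓

the result is g(x) = -(3/8)x^4 + (15/8)x^3 - (45/8)x^2 + (885/64)x - 1015/64


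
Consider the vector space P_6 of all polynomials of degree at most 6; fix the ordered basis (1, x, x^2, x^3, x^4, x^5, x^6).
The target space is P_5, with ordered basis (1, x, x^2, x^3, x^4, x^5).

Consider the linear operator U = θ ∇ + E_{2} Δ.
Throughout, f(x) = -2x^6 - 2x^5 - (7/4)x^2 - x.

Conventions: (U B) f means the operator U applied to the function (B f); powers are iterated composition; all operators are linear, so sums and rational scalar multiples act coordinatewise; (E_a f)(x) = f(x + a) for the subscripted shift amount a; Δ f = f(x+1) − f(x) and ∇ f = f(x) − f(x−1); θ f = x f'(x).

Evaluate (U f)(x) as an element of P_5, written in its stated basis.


g(x) = -72x^5 - 80x^4 - 920x^3 - 2310x^2 - 3191x - 7047/4

∇ f = -12x^5 + 20x^4 - 20x^3 + 10x^2 - (11/2)x + 3/4
θ ∇ f = -60x^5 + 80x^4 - 60x^3 + 20x^2 - (11/2)x
Δ f = -12x^5 - 40x^4 - 60x^3 - 50x^2 - (51/2)x - 27/4
E_{2} Δ f = -12x^5 - 160x^4 - 860x^3 - 2330x^2 - (6371/2)x - 7047/4
(θ ∇ + E_{2} Δ) f = -72x^5 - 80x^4 - 920x^3 - 2310x^2 - 3191x - 7047/4


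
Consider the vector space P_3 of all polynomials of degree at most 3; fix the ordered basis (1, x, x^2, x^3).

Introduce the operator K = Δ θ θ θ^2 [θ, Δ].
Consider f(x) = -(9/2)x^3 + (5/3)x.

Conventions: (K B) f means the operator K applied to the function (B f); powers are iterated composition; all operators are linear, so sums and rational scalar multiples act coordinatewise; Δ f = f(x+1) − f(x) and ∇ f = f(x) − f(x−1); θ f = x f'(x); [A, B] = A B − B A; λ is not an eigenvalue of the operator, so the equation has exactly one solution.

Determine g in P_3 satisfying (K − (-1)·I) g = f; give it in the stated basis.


the result is g(x) = -(9/2)x^3 - (1291/3)x - 243

write g with unknown coordinates in the stated basis and equate coefficients in (K − (-1)·I) g = f
solving from the highest basis element down gives g = -(9/2)x^3 - (1291/3)x - 243
check: K g = 432x + 243
so K g − (-1)·g = -(9/2)x^3 + (5/3)x = f ✓
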